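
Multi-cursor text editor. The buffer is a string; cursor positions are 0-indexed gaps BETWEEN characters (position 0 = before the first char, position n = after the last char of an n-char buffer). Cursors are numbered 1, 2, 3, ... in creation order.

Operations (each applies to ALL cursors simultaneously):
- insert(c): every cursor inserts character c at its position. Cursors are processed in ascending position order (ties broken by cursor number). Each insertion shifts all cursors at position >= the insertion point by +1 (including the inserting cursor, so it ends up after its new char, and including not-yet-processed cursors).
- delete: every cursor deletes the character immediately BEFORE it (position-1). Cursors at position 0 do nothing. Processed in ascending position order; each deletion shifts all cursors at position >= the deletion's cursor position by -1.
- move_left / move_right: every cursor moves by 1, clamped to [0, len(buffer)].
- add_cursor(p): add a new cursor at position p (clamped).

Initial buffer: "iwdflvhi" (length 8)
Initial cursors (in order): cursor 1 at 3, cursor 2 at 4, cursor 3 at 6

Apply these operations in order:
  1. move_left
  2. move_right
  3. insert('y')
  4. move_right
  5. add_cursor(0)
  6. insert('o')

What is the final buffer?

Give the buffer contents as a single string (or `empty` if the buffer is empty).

After op 1 (move_left): buffer="iwdflvhi" (len 8), cursors c1@2 c2@3 c3@5, authorship ........
After op 2 (move_right): buffer="iwdflvhi" (len 8), cursors c1@3 c2@4 c3@6, authorship ........
After op 3 (insert('y')): buffer="iwdyfylvyhi" (len 11), cursors c1@4 c2@6 c3@9, authorship ...1.2..3..
After op 4 (move_right): buffer="iwdyfylvyhi" (len 11), cursors c1@5 c2@7 c3@10, authorship ...1.2..3..
After op 5 (add_cursor(0)): buffer="iwdyfylvyhi" (len 11), cursors c4@0 c1@5 c2@7 c3@10, authorship ...1.2..3..
After op 6 (insert('o')): buffer="oiwdyfoylovyhoi" (len 15), cursors c4@1 c1@7 c2@10 c3@14, authorship 4...1.12.2.3.3.

Answer: oiwdyfoylovyhoi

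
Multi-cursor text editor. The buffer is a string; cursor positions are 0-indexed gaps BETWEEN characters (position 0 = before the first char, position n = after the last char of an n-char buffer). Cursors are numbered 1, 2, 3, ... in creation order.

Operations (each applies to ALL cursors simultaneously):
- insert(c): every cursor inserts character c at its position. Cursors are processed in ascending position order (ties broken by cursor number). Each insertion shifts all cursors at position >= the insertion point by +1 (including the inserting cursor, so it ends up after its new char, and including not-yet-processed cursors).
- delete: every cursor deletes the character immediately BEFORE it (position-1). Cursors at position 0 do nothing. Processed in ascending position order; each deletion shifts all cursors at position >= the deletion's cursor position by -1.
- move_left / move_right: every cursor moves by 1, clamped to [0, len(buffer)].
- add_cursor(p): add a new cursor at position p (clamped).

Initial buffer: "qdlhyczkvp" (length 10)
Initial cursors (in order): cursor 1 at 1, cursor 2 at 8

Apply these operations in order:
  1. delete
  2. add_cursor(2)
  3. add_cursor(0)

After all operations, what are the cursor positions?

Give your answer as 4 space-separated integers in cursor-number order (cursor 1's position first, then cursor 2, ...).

After op 1 (delete): buffer="dlhyczvp" (len 8), cursors c1@0 c2@6, authorship ........
After op 2 (add_cursor(2)): buffer="dlhyczvp" (len 8), cursors c1@0 c3@2 c2@6, authorship ........
After op 3 (add_cursor(0)): buffer="dlhyczvp" (len 8), cursors c1@0 c4@0 c3@2 c2@6, authorship ........

Answer: 0 6 2 0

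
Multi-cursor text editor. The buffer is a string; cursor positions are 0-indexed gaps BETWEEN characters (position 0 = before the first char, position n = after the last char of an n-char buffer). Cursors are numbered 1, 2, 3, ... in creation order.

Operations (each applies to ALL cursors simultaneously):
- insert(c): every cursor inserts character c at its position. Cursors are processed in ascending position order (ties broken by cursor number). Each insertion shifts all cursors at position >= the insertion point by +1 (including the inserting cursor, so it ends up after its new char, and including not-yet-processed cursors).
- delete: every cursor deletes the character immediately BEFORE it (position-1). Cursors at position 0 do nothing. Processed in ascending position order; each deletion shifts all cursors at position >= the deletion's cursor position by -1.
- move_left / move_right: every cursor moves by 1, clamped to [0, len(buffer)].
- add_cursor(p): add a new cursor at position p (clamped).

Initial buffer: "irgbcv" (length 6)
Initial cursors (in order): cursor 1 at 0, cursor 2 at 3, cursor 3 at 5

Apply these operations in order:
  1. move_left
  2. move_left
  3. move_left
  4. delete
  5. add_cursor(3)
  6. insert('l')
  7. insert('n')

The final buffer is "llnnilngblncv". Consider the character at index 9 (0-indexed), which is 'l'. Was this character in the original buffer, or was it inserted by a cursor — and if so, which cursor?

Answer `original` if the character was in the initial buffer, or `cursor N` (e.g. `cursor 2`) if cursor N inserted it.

Answer: cursor 4

Derivation:
After op 1 (move_left): buffer="irgbcv" (len 6), cursors c1@0 c2@2 c3@4, authorship ......
After op 2 (move_left): buffer="irgbcv" (len 6), cursors c1@0 c2@1 c3@3, authorship ......
After op 3 (move_left): buffer="irgbcv" (len 6), cursors c1@0 c2@0 c3@2, authorship ......
After op 4 (delete): buffer="igbcv" (len 5), cursors c1@0 c2@0 c3@1, authorship .....
After op 5 (add_cursor(3)): buffer="igbcv" (len 5), cursors c1@0 c2@0 c3@1 c4@3, authorship .....
After op 6 (insert('l')): buffer="llilgblcv" (len 9), cursors c1@2 c2@2 c3@4 c4@7, authorship 12.3..4..
After op 7 (insert('n')): buffer="llnnilngblncv" (len 13), cursors c1@4 c2@4 c3@7 c4@11, authorship 1212.33..44..
Authorship (.=original, N=cursor N): 1 2 1 2 . 3 3 . . 4 4 . .
Index 9: author = 4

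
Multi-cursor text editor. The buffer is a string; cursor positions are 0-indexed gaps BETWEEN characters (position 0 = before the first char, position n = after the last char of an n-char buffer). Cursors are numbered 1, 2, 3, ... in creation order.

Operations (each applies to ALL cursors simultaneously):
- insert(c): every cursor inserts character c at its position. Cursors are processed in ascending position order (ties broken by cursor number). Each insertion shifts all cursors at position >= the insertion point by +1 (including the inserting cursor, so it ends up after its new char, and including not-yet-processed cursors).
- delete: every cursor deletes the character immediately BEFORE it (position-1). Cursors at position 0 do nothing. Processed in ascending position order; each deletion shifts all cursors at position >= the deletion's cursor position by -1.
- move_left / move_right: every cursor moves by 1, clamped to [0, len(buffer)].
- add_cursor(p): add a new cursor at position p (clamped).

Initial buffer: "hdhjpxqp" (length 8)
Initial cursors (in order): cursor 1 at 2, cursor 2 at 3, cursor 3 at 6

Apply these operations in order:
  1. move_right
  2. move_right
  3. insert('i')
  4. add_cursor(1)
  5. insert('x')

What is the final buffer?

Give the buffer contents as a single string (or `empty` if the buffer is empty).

After op 1 (move_right): buffer="hdhjpxqp" (len 8), cursors c1@3 c2@4 c3@7, authorship ........
After op 2 (move_right): buffer="hdhjpxqp" (len 8), cursors c1@4 c2@5 c3@8, authorship ........
After op 3 (insert('i')): buffer="hdhjipixqpi" (len 11), cursors c1@5 c2@7 c3@11, authorship ....1.2...3
After op 4 (add_cursor(1)): buffer="hdhjipixqpi" (len 11), cursors c4@1 c1@5 c2@7 c3@11, authorship ....1.2...3
After op 5 (insert('x')): buffer="hxdhjixpixxqpix" (len 15), cursors c4@2 c1@7 c2@10 c3@15, authorship .4...11.22...33

Answer: hxdhjixpixxqpix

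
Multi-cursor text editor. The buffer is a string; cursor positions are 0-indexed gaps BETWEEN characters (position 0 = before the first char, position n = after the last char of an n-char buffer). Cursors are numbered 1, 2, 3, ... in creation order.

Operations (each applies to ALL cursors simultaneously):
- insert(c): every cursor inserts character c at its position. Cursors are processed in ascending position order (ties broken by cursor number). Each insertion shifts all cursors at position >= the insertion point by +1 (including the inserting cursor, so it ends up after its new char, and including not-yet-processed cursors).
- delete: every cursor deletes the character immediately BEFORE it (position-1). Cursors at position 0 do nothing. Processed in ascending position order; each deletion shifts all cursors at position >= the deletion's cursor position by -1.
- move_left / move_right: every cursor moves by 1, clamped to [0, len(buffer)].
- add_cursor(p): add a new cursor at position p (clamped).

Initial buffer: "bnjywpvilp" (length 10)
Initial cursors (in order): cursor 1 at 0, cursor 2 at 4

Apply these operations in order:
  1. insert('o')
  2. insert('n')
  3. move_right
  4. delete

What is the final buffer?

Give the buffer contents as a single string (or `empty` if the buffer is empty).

After op 1 (insert('o')): buffer="obnjyowpvilp" (len 12), cursors c1@1 c2@6, authorship 1....2......
After op 2 (insert('n')): buffer="onbnjyonwpvilp" (len 14), cursors c1@2 c2@8, authorship 11....22......
After op 3 (move_right): buffer="onbnjyonwpvilp" (len 14), cursors c1@3 c2@9, authorship 11....22......
After op 4 (delete): buffer="onnjyonpvilp" (len 12), cursors c1@2 c2@7, authorship 11...22.....

Answer: onnjyonpvilp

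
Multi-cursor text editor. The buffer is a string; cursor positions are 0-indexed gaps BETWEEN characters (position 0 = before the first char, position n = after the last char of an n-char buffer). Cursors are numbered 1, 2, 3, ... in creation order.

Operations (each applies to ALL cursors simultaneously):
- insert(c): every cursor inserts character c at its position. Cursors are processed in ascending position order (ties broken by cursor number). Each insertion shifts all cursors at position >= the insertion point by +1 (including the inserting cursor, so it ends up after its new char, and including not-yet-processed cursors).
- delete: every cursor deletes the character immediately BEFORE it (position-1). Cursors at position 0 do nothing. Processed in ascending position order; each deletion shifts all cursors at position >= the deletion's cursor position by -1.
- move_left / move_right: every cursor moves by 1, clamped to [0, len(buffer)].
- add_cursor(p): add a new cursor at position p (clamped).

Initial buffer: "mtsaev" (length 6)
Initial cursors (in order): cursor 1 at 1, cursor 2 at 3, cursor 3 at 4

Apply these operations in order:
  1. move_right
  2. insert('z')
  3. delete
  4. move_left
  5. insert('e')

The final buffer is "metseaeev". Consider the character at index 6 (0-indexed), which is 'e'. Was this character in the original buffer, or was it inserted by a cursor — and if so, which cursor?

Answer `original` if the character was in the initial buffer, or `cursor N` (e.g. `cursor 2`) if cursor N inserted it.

After op 1 (move_right): buffer="mtsaev" (len 6), cursors c1@2 c2@4 c3@5, authorship ......
After op 2 (insert('z')): buffer="mtzsazezv" (len 9), cursors c1@3 c2@6 c3@8, authorship ..1..2.3.
After op 3 (delete): buffer="mtsaev" (len 6), cursors c1@2 c2@4 c3@5, authorship ......
After op 4 (move_left): buffer="mtsaev" (len 6), cursors c1@1 c2@3 c3@4, authorship ......
After op 5 (insert('e')): buffer="metseaeev" (len 9), cursors c1@2 c2@5 c3@7, authorship .1..2.3..
Authorship (.=original, N=cursor N): . 1 . . 2 . 3 . .
Index 6: author = 3

Answer: cursor 3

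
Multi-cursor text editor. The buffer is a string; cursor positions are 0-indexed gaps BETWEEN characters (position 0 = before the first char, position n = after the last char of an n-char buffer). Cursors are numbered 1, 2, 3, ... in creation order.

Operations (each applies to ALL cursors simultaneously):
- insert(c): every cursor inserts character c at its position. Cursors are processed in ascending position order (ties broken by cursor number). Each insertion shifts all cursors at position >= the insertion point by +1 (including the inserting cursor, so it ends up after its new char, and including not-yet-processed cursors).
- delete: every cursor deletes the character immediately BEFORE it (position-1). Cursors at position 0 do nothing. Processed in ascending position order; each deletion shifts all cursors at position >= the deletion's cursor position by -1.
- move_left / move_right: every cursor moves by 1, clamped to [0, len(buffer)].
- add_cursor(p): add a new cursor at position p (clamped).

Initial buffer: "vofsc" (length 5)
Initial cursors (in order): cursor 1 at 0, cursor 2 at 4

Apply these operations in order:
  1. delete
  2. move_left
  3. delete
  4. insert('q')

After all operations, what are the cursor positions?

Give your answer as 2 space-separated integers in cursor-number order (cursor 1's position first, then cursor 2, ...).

Answer: 1 3

Derivation:
After op 1 (delete): buffer="vofc" (len 4), cursors c1@0 c2@3, authorship ....
After op 2 (move_left): buffer="vofc" (len 4), cursors c1@0 c2@2, authorship ....
After op 3 (delete): buffer="vfc" (len 3), cursors c1@0 c2@1, authorship ...
After op 4 (insert('q')): buffer="qvqfc" (len 5), cursors c1@1 c2@3, authorship 1.2..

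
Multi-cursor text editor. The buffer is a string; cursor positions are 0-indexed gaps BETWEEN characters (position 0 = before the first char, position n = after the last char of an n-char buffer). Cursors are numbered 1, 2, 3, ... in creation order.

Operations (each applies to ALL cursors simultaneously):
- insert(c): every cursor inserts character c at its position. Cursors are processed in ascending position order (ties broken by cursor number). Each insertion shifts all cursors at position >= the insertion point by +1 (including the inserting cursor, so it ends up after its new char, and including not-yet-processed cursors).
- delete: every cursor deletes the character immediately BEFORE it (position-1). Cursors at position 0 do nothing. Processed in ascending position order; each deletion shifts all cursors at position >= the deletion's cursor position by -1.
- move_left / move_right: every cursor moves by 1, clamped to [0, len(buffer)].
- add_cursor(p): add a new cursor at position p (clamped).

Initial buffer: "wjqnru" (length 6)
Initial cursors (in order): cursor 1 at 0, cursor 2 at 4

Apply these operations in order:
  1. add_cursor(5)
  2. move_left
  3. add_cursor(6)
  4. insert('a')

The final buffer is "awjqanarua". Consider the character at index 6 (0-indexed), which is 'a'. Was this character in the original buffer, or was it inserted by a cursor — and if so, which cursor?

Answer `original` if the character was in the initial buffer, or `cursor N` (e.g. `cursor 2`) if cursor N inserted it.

Answer: cursor 3

Derivation:
After op 1 (add_cursor(5)): buffer="wjqnru" (len 6), cursors c1@0 c2@4 c3@5, authorship ......
After op 2 (move_left): buffer="wjqnru" (len 6), cursors c1@0 c2@3 c3@4, authorship ......
After op 3 (add_cursor(6)): buffer="wjqnru" (len 6), cursors c1@0 c2@3 c3@4 c4@6, authorship ......
After op 4 (insert('a')): buffer="awjqanarua" (len 10), cursors c1@1 c2@5 c3@7 c4@10, authorship 1...2.3..4
Authorship (.=original, N=cursor N): 1 . . . 2 . 3 . . 4
Index 6: author = 3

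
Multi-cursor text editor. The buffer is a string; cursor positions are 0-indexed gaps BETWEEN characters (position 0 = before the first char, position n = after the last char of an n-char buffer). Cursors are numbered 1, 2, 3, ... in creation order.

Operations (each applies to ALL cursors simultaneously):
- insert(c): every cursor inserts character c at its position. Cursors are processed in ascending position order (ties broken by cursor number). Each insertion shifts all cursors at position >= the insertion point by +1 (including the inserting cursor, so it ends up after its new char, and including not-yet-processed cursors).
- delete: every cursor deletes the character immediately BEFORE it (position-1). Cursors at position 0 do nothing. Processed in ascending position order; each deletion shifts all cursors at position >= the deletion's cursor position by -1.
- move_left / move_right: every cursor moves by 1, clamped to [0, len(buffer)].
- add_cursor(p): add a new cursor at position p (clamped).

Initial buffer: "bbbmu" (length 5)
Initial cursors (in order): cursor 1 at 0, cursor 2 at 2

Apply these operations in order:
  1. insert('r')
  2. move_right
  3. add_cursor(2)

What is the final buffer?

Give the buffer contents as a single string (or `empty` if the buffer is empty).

After op 1 (insert('r')): buffer="rbbrbmu" (len 7), cursors c1@1 c2@4, authorship 1..2...
After op 2 (move_right): buffer="rbbrbmu" (len 7), cursors c1@2 c2@5, authorship 1..2...
After op 3 (add_cursor(2)): buffer="rbbrbmu" (len 7), cursors c1@2 c3@2 c2@5, authorship 1..2...

Answer: rbbrbmu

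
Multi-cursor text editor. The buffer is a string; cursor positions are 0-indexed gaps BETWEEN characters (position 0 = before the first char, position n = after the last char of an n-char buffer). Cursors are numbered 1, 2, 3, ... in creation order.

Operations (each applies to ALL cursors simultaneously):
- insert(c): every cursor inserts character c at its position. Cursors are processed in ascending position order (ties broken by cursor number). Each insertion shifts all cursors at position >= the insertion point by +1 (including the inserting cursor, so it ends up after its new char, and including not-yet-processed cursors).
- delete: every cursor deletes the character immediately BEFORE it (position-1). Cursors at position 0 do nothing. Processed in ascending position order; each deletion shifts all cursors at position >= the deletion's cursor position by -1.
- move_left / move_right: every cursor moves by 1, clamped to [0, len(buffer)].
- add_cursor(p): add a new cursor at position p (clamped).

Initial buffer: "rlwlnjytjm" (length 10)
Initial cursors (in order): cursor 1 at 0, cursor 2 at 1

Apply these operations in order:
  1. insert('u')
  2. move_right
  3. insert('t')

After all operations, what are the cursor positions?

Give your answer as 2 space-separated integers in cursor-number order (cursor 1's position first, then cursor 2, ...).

After op 1 (insert('u')): buffer="urulwlnjytjm" (len 12), cursors c1@1 c2@3, authorship 1.2.........
After op 2 (move_right): buffer="urulwlnjytjm" (len 12), cursors c1@2 c2@4, authorship 1.2.........
After op 3 (insert('t')): buffer="urtultwlnjytjm" (len 14), cursors c1@3 c2@6, authorship 1.12.2........

Answer: 3 6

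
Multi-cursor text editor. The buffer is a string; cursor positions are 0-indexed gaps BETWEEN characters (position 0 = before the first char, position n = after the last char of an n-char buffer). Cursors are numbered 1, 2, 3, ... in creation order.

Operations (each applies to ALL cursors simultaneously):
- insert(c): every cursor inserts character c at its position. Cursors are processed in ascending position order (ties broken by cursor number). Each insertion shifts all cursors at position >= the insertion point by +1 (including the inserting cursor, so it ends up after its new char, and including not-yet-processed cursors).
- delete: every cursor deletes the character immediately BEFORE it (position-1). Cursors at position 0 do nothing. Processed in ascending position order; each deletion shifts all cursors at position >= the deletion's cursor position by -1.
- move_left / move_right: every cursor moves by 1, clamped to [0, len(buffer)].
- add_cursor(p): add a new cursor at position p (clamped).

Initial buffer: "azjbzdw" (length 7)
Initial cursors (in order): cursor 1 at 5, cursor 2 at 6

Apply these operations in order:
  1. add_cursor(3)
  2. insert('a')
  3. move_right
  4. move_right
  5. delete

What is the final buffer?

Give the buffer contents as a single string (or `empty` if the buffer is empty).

Answer: azjabad

Derivation:
After op 1 (add_cursor(3)): buffer="azjbzdw" (len 7), cursors c3@3 c1@5 c2@6, authorship .......
After op 2 (insert('a')): buffer="azjabzadaw" (len 10), cursors c3@4 c1@7 c2@9, authorship ...3..1.2.
After op 3 (move_right): buffer="azjabzadaw" (len 10), cursors c3@5 c1@8 c2@10, authorship ...3..1.2.
After op 4 (move_right): buffer="azjabzadaw" (len 10), cursors c3@6 c1@9 c2@10, authorship ...3..1.2.
After op 5 (delete): buffer="azjabad" (len 7), cursors c3@5 c1@7 c2@7, authorship ...3.1.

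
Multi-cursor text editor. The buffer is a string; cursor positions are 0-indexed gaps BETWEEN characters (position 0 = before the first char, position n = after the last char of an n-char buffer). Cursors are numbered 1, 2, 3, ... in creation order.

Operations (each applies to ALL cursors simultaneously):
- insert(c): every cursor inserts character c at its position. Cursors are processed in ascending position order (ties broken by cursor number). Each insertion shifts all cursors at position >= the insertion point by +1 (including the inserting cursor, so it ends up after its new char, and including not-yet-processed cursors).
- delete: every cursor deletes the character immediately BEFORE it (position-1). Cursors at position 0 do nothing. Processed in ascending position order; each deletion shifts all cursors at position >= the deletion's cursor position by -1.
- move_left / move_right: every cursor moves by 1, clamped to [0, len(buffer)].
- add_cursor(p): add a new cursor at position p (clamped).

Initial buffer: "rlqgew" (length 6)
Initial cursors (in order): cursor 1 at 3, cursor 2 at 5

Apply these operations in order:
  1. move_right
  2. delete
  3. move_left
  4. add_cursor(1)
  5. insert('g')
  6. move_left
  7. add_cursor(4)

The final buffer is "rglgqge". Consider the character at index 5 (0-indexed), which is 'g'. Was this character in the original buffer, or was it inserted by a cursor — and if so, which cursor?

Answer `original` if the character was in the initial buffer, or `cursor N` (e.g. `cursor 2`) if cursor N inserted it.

Answer: cursor 2

Derivation:
After op 1 (move_right): buffer="rlqgew" (len 6), cursors c1@4 c2@6, authorship ......
After op 2 (delete): buffer="rlqe" (len 4), cursors c1@3 c2@4, authorship ....
After op 3 (move_left): buffer="rlqe" (len 4), cursors c1@2 c2@3, authorship ....
After op 4 (add_cursor(1)): buffer="rlqe" (len 4), cursors c3@1 c1@2 c2@3, authorship ....
After op 5 (insert('g')): buffer="rglgqge" (len 7), cursors c3@2 c1@4 c2@6, authorship .3.1.2.
After op 6 (move_left): buffer="rglgqge" (len 7), cursors c3@1 c1@3 c2@5, authorship .3.1.2.
After op 7 (add_cursor(4)): buffer="rglgqge" (len 7), cursors c3@1 c1@3 c4@4 c2@5, authorship .3.1.2.
Authorship (.=original, N=cursor N): . 3 . 1 . 2 .
Index 5: author = 2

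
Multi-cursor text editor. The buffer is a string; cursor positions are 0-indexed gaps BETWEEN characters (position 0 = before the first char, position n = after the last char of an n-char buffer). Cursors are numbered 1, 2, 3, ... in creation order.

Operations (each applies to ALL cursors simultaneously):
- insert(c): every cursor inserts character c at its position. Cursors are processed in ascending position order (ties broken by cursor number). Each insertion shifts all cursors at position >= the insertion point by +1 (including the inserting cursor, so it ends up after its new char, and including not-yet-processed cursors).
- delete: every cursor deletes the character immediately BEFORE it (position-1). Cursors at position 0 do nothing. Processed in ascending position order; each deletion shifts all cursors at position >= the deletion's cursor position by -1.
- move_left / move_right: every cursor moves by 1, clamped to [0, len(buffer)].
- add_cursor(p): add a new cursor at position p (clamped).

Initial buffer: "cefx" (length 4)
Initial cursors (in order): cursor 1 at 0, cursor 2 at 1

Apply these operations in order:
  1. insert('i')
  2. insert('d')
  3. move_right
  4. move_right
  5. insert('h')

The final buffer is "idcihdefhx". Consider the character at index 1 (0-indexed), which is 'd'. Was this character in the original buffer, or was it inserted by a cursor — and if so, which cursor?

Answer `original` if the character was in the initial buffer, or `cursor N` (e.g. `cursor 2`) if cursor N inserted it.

Answer: cursor 1

Derivation:
After op 1 (insert('i')): buffer="iciefx" (len 6), cursors c1@1 c2@3, authorship 1.2...
After op 2 (insert('d')): buffer="idcidefx" (len 8), cursors c1@2 c2@5, authorship 11.22...
After op 3 (move_right): buffer="idcidefx" (len 8), cursors c1@3 c2@6, authorship 11.22...
After op 4 (move_right): buffer="idcidefx" (len 8), cursors c1@4 c2@7, authorship 11.22...
After op 5 (insert('h')): buffer="idcihdefhx" (len 10), cursors c1@5 c2@9, authorship 11.212..2.
Authorship (.=original, N=cursor N): 1 1 . 2 1 2 . . 2 .
Index 1: author = 1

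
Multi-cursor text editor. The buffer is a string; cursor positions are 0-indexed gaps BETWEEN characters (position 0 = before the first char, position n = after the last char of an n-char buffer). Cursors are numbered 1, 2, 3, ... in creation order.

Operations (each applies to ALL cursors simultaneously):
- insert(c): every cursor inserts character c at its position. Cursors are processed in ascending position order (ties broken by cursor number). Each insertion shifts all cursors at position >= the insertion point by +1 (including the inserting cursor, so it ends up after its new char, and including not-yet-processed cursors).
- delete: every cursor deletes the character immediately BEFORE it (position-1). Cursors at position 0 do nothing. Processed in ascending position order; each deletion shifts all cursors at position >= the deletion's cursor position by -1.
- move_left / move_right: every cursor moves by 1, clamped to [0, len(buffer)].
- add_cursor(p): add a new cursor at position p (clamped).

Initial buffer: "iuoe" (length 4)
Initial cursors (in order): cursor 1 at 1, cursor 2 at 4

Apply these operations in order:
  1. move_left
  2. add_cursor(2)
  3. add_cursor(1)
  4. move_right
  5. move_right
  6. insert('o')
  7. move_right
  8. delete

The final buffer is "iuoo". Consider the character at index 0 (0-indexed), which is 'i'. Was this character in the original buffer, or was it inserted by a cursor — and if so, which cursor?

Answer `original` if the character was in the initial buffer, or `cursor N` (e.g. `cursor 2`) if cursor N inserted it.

After op 1 (move_left): buffer="iuoe" (len 4), cursors c1@0 c2@3, authorship ....
After op 2 (add_cursor(2)): buffer="iuoe" (len 4), cursors c1@0 c3@2 c2@3, authorship ....
After op 3 (add_cursor(1)): buffer="iuoe" (len 4), cursors c1@0 c4@1 c3@2 c2@3, authorship ....
After op 4 (move_right): buffer="iuoe" (len 4), cursors c1@1 c4@2 c3@3 c2@4, authorship ....
After op 5 (move_right): buffer="iuoe" (len 4), cursors c1@2 c4@3 c2@4 c3@4, authorship ....
After op 6 (insert('o')): buffer="iuoooeoo" (len 8), cursors c1@3 c4@5 c2@8 c3@8, authorship ..1.4.23
After op 7 (move_right): buffer="iuoooeoo" (len 8), cursors c1@4 c4@6 c2@8 c3@8, authorship ..1.4.23
After op 8 (delete): buffer="iuoo" (len 4), cursors c1@3 c2@4 c3@4 c4@4, authorship ..14
Authorship (.=original, N=cursor N): . . 1 4
Index 0: author = original

Answer: original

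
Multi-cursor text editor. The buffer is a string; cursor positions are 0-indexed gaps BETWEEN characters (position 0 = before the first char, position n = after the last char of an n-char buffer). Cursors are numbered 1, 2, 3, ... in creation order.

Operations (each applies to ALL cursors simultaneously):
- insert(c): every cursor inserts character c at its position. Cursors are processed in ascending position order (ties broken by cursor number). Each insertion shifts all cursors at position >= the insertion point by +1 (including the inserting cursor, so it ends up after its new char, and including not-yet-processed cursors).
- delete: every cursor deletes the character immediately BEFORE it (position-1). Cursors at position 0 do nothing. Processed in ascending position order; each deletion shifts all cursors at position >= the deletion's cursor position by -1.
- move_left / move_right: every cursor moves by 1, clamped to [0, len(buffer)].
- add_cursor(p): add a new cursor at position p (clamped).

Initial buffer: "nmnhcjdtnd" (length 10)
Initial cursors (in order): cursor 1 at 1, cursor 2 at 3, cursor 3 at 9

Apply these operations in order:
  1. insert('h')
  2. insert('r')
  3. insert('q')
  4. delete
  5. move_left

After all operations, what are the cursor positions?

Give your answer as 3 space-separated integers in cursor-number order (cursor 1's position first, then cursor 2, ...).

After op 1 (insert('h')): buffer="nhmnhhcjdtnhd" (len 13), cursors c1@2 c2@5 c3@12, authorship .1..2......3.
After op 2 (insert('r')): buffer="nhrmnhrhcjdtnhrd" (len 16), cursors c1@3 c2@7 c3@15, authorship .11..22......33.
After op 3 (insert('q')): buffer="nhrqmnhrqhcjdtnhrqd" (len 19), cursors c1@4 c2@9 c3@18, authorship .111..222......333.
After op 4 (delete): buffer="nhrmnhrhcjdtnhrd" (len 16), cursors c1@3 c2@7 c3@15, authorship .11..22......33.
After op 5 (move_left): buffer="nhrmnhrhcjdtnhrd" (len 16), cursors c1@2 c2@6 c3@14, authorship .11..22......33.

Answer: 2 6 14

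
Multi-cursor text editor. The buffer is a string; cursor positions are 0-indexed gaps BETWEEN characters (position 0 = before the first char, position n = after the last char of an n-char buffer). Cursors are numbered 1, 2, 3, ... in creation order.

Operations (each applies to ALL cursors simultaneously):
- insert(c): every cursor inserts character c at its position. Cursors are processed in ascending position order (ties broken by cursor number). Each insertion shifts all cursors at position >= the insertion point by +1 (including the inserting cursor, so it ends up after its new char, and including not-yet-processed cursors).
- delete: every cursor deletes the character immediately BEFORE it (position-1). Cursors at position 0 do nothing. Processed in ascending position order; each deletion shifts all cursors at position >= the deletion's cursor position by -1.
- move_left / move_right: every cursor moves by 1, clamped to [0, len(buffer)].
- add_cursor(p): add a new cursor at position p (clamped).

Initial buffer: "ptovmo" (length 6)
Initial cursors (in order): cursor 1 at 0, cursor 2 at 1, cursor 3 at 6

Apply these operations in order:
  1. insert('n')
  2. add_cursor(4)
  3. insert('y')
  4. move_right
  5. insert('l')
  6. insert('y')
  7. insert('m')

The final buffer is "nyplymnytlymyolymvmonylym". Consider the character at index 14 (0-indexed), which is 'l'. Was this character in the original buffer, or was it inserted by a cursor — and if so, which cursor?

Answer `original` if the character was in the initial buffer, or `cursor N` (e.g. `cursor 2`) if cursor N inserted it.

After op 1 (insert('n')): buffer="npntovmon" (len 9), cursors c1@1 c2@3 c3@9, authorship 1.2.....3
After op 2 (add_cursor(4)): buffer="npntovmon" (len 9), cursors c1@1 c2@3 c4@4 c3@9, authorship 1.2.....3
After op 3 (insert('y')): buffer="nypnytyovmony" (len 13), cursors c1@2 c2@5 c4@7 c3@13, authorship 11.22.4....33
After op 4 (move_right): buffer="nypnytyovmony" (len 13), cursors c1@3 c2@6 c4@8 c3@13, authorship 11.22.4....33
After op 5 (insert('l')): buffer="nyplnytlyolvmonyl" (len 17), cursors c1@4 c2@8 c4@11 c3@17, authorship 11.122.24.4...333
After op 6 (insert('y')): buffer="nyplynytlyyolyvmonyly" (len 21), cursors c1@5 c2@10 c4@14 c3@21, authorship 11.1122.224.44...3333
After op 7 (insert('m')): buffer="nyplymnytlymyolymvmonylym" (len 25), cursors c1@6 c2@12 c4@17 c3@25, authorship 11.11122.2224.444...33333
Authorship (.=original, N=cursor N): 1 1 . 1 1 1 2 2 . 2 2 2 4 . 4 4 4 . . . 3 3 3 3 3
Index 14: author = 4

Answer: cursor 4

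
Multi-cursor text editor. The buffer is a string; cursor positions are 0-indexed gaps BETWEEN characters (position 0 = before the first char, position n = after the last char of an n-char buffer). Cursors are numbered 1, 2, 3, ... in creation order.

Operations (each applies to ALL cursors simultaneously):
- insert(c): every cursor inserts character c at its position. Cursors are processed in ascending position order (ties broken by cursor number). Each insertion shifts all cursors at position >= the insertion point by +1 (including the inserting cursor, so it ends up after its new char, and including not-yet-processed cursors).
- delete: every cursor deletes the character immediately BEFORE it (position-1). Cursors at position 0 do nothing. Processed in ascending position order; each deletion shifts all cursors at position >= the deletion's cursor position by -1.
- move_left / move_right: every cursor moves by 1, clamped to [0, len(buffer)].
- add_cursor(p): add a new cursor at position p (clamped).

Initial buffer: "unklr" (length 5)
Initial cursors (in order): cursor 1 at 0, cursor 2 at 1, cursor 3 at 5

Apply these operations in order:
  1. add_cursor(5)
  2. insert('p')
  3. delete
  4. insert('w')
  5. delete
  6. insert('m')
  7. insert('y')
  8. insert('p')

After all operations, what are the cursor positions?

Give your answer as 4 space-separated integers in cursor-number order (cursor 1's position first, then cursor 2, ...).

After op 1 (add_cursor(5)): buffer="unklr" (len 5), cursors c1@0 c2@1 c3@5 c4@5, authorship .....
After op 2 (insert('p')): buffer="pupnklrpp" (len 9), cursors c1@1 c2@3 c3@9 c4@9, authorship 1.2....34
After op 3 (delete): buffer="unklr" (len 5), cursors c1@0 c2@1 c3@5 c4@5, authorship .....
After op 4 (insert('w')): buffer="wuwnklrww" (len 9), cursors c1@1 c2@3 c3@9 c4@9, authorship 1.2....34
After op 5 (delete): buffer="unklr" (len 5), cursors c1@0 c2@1 c3@5 c4@5, authorship .....
After op 6 (insert('m')): buffer="mumnklrmm" (len 9), cursors c1@1 c2@3 c3@9 c4@9, authorship 1.2....34
After op 7 (insert('y')): buffer="myumynklrmmyy" (len 13), cursors c1@2 c2@5 c3@13 c4@13, authorship 11.22....3434
After op 8 (insert('p')): buffer="mypumypnklrmmyypp" (len 17), cursors c1@3 c2@7 c3@17 c4@17, authorship 111.222....343434

Answer: 3 7 17 17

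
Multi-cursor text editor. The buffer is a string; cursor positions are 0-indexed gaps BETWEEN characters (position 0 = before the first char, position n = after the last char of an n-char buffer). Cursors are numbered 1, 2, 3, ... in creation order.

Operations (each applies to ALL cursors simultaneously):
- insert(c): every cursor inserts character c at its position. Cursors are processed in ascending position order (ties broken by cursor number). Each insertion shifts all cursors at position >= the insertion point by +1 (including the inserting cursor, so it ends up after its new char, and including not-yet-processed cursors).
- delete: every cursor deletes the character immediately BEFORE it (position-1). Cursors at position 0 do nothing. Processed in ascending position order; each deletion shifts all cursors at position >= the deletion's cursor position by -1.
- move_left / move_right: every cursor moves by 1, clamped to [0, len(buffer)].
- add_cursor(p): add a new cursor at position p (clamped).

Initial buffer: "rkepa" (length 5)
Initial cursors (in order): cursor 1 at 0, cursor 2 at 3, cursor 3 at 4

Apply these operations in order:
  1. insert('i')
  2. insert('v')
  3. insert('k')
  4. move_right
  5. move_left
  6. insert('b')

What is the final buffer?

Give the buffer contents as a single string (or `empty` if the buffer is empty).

After op 1 (insert('i')): buffer="irkeipia" (len 8), cursors c1@1 c2@5 c3@7, authorship 1...2.3.
After op 2 (insert('v')): buffer="ivrkeivpiva" (len 11), cursors c1@2 c2@7 c3@10, authorship 11...22.33.
After op 3 (insert('k')): buffer="ivkrkeivkpivka" (len 14), cursors c1@3 c2@9 c3@13, authorship 111...222.333.
After op 4 (move_right): buffer="ivkrkeivkpivka" (len 14), cursors c1@4 c2@10 c3@14, authorship 111...222.333.
After op 5 (move_left): buffer="ivkrkeivkpivka" (len 14), cursors c1@3 c2@9 c3@13, authorship 111...222.333.
After op 6 (insert('b')): buffer="ivkbrkeivkbpivkba" (len 17), cursors c1@4 c2@11 c3@16, authorship 1111...2222.3333.

Answer: ivkbrkeivkbpivkba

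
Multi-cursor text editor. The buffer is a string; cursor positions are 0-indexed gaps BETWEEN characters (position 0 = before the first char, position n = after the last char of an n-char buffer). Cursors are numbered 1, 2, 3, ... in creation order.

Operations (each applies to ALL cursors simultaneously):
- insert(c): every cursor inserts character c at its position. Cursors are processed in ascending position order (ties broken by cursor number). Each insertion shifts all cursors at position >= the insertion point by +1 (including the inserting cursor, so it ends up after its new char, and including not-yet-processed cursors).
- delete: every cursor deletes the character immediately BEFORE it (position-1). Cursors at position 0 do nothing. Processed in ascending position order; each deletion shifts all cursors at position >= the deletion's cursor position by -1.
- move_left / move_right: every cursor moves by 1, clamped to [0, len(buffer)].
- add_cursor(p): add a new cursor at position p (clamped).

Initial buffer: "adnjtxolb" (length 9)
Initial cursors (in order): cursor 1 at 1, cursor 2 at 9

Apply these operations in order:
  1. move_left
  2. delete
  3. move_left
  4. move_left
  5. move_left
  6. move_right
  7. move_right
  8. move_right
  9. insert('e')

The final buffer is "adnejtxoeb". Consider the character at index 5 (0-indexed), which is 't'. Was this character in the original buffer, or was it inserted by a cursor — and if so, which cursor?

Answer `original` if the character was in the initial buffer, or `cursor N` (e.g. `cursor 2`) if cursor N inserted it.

Answer: original

Derivation:
After op 1 (move_left): buffer="adnjtxolb" (len 9), cursors c1@0 c2@8, authorship .........
After op 2 (delete): buffer="adnjtxob" (len 8), cursors c1@0 c2@7, authorship ........
After op 3 (move_left): buffer="adnjtxob" (len 8), cursors c1@0 c2@6, authorship ........
After op 4 (move_left): buffer="adnjtxob" (len 8), cursors c1@0 c2@5, authorship ........
After op 5 (move_left): buffer="adnjtxob" (len 8), cursors c1@0 c2@4, authorship ........
After op 6 (move_right): buffer="adnjtxob" (len 8), cursors c1@1 c2@5, authorship ........
After op 7 (move_right): buffer="adnjtxob" (len 8), cursors c1@2 c2@6, authorship ........
After op 8 (move_right): buffer="adnjtxob" (len 8), cursors c1@3 c2@7, authorship ........
After op 9 (insert('e')): buffer="adnejtxoeb" (len 10), cursors c1@4 c2@9, authorship ...1....2.
Authorship (.=original, N=cursor N): . . . 1 . . . . 2 .
Index 5: author = original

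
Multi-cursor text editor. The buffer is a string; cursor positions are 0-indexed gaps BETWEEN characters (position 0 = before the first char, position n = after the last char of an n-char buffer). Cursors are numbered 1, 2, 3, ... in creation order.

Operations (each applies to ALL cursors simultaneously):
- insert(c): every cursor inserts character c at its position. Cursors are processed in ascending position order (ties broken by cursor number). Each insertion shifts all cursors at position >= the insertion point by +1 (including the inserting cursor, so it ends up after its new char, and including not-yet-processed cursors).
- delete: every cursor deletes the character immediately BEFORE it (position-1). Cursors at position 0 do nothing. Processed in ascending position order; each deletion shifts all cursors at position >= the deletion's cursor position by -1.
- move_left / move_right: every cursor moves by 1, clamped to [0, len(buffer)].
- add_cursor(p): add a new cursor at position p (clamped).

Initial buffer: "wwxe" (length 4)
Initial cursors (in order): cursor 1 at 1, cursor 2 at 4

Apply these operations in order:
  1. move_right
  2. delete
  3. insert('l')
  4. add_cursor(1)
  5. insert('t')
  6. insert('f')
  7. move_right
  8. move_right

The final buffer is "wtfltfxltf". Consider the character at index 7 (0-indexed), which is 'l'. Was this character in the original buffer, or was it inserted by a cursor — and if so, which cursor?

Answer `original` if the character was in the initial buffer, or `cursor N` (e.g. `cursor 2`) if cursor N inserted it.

Answer: cursor 2

Derivation:
After op 1 (move_right): buffer="wwxe" (len 4), cursors c1@2 c2@4, authorship ....
After op 2 (delete): buffer="wx" (len 2), cursors c1@1 c2@2, authorship ..
After op 3 (insert('l')): buffer="wlxl" (len 4), cursors c1@2 c2@4, authorship .1.2
After op 4 (add_cursor(1)): buffer="wlxl" (len 4), cursors c3@1 c1@2 c2@4, authorship .1.2
After op 5 (insert('t')): buffer="wtltxlt" (len 7), cursors c3@2 c1@4 c2@7, authorship .311.22
After op 6 (insert('f')): buffer="wtfltfxltf" (len 10), cursors c3@3 c1@6 c2@10, authorship .33111.222
After op 7 (move_right): buffer="wtfltfxltf" (len 10), cursors c3@4 c1@7 c2@10, authorship .33111.222
After op 8 (move_right): buffer="wtfltfxltf" (len 10), cursors c3@5 c1@8 c2@10, authorship .33111.222
Authorship (.=original, N=cursor N): . 3 3 1 1 1 . 2 2 2
Index 7: author = 2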